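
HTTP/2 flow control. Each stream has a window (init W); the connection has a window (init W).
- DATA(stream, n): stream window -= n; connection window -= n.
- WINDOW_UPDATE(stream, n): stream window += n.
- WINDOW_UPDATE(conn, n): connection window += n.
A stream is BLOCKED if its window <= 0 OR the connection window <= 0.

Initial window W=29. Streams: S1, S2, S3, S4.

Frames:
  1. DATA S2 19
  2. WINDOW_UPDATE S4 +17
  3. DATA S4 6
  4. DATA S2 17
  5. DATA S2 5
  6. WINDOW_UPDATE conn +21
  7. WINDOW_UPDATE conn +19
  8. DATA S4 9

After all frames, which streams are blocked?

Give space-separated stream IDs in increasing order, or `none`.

Answer: S2

Derivation:
Op 1: conn=10 S1=29 S2=10 S3=29 S4=29 blocked=[]
Op 2: conn=10 S1=29 S2=10 S3=29 S4=46 blocked=[]
Op 3: conn=4 S1=29 S2=10 S3=29 S4=40 blocked=[]
Op 4: conn=-13 S1=29 S2=-7 S3=29 S4=40 blocked=[1, 2, 3, 4]
Op 5: conn=-18 S1=29 S2=-12 S3=29 S4=40 blocked=[1, 2, 3, 4]
Op 6: conn=3 S1=29 S2=-12 S3=29 S4=40 blocked=[2]
Op 7: conn=22 S1=29 S2=-12 S3=29 S4=40 blocked=[2]
Op 8: conn=13 S1=29 S2=-12 S3=29 S4=31 blocked=[2]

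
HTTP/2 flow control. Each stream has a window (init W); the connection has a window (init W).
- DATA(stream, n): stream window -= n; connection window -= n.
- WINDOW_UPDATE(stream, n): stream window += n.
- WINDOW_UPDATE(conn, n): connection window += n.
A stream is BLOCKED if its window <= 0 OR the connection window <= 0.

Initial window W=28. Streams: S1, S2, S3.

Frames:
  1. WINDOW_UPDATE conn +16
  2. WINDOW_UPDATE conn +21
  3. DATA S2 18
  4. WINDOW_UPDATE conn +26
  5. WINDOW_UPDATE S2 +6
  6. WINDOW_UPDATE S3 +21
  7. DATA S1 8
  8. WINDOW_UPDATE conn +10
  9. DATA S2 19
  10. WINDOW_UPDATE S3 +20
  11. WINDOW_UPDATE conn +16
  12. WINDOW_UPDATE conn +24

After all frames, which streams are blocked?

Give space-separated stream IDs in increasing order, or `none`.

Op 1: conn=44 S1=28 S2=28 S3=28 blocked=[]
Op 2: conn=65 S1=28 S2=28 S3=28 blocked=[]
Op 3: conn=47 S1=28 S2=10 S3=28 blocked=[]
Op 4: conn=73 S1=28 S2=10 S3=28 blocked=[]
Op 5: conn=73 S1=28 S2=16 S3=28 blocked=[]
Op 6: conn=73 S1=28 S2=16 S3=49 blocked=[]
Op 7: conn=65 S1=20 S2=16 S3=49 blocked=[]
Op 8: conn=75 S1=20 S2=16 S3=49 blocked=[]
Op 9: conn=56 S1=20 S2=-3 S3=49 blocked=[2]
Op 10: conn=56 S1=20 S2=-3 S3=69 blocked=[2]
Op 11: conn=72 S1=20 S2=-3 S3=69 blocked=[2]
Op 12: conn=96 S1=20 S2=-3 S3=69 blocked=[2]

Answer: S2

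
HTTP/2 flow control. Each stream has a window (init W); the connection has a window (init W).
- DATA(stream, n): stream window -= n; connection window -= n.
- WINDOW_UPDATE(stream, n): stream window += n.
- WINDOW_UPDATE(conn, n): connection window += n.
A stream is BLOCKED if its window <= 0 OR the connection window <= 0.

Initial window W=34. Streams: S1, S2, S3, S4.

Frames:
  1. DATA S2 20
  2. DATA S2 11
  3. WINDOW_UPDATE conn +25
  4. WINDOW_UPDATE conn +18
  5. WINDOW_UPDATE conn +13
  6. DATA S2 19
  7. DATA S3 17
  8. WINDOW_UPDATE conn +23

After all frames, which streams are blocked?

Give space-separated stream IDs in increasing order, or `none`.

Answer: S2

Derivation:
Op 1: conn=14 S1=34 S2=14 S3=34 S4=34 blocked=[]
Op 2: conn=3 S1=34 S2=3 S3=34 S4=34 blocked=[]
Op 3: conn=28 S1=34 S2=3 S3=34 S4=34 blocked=[]
Op 4: conn=46 S1=34 S2=3 S3=34 S4=34 blocked=[]
Op 5: conn=59 S1=34 S2=3 S3=34 S4=34 blocked=[]
Op 6: conn=40 S1=34 S2=-16 S3=34 S4=34 blocked=[2]
Op 7: conn=23 S1=34 S2=-16 S3=17 S4=34 blocked=[2]
Op 8: conn=46 S1=34 S2=-16 S3=17 S4=34 blocked=[2]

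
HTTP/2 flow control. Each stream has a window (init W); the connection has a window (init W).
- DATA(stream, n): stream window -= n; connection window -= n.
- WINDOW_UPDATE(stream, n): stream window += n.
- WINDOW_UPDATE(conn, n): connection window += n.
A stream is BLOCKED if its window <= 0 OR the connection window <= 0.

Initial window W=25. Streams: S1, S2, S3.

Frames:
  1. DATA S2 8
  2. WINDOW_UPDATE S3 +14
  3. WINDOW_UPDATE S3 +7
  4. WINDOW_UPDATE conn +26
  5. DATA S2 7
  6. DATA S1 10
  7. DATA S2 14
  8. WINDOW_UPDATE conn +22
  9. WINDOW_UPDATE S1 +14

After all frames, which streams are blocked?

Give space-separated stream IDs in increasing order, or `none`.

Answer: S2

Derivation:
Op 1: conn=17 S1=25 S2=17 S3=25 blocked=[]
Op 2: conn=17 S1=25 S2=17 S3=39 blocked=[]
Op 3: conn=17 S1=25 S2=17 S3=46 blocked=[]
Op 4: conn=43 S1=25 S2=17 S3=46 blocked=[]
Op 5: conn=36 S1=25 S2=10 S3=46 blocked=[]
Op 6: conn=26 S1=15 S2=10 S3=46 blocked=[]
Op 7: conn=12 S1=15 S2=-4 S3=46 blocked=[2]
Op 8: conn=34 S1=15 S2=-4 S3=46 blocked=[2]
Op 9: conn=34 S1=29 S2=-4 S3=46 blocked=[2]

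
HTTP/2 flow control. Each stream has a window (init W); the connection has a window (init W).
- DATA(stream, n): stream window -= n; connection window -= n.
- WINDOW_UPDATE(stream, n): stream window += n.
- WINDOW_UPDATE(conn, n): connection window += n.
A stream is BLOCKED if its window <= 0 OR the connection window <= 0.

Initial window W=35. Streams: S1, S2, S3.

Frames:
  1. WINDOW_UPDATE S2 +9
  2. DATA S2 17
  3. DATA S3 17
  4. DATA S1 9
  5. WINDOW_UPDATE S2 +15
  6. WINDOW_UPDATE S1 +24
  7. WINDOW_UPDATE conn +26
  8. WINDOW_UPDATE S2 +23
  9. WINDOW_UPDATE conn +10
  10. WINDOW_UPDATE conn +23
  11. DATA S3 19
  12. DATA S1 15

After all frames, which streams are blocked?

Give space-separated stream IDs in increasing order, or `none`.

Op 1: conn=35 S1=35 S2=44 S3=35 blocked=[]
Op 2: conn=18 S1=35 S2=27 S3=35 blocked=[]
Op 3: conn=1 S1=35 S2=27 S3=18 blocked=[]
Op 4: conn=-8 S1=26 S2=27 S3=18 blocked=[1, 2, 3]
Op 5: conn=-8 S1=26 S2=42 S3=18 blocked=[1, 2, 3]
Op 6: conn=-8 S1=50 S2=42 S3=18 blocked=[1, 2, 3]
Op 7: conn=18 S1=50 S2=42 S3=18 blocked=[]
Op 8: conn=18 S1=50 S2=65 S3=18 blocked=[]
Op 9: conn=28 S1=50 S2=65 S3=18 blocked=[]
Op 10: conn=51 S1=50 S2=65 S3=18 blocked=[]
Op 11: conn=32 S1=50 S2=65 S3=-1 blocked=[3]
Op 12: conn=17 S1=35 S2=65 S3=-1 blocked=[3]

Answer: S3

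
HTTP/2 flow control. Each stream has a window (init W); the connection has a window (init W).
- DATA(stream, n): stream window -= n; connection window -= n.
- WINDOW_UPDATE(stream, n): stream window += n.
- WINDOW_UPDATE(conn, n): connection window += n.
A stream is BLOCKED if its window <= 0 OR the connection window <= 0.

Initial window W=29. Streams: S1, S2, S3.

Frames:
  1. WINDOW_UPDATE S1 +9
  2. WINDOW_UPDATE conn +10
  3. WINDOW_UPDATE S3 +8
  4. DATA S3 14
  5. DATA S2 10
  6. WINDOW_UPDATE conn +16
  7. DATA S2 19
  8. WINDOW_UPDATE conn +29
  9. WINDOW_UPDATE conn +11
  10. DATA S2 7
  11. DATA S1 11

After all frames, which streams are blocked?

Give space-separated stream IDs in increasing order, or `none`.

Answer: S2

Derivation:
Op 1: conn=29 S1=38 S2=29 S3=29 blocked=[]
Op 2: conn=39 S1=38 S2=29 S3=29 blocked=[]
Op 3: conn=39 S1=38 S2=29 S3=37 blocked=[]
Op 4: conn=25 S1=38 S2=29 S3=23 blocked=[]
Op 5: conn=15 S1=38 S2=19 S3=23 blocked=[]
Op 6: conn=31 S1=38 S2=19 S3=23 blocked=[]
Op 7: conn=12 S1=38 S2=0 S3=23 blocked=[2]
Op 8: conn=41 S1=38 S2=0 S3=23 blocked=[2]
Op 9: conn=52 S1=38 S2=0 S3=23 blocked=[2]
Op 10: conn=45 S1=38 S2=-7 S3=23 blocked=[2]
Op 11: conn=34 S1=27 S2=-7 S3=23 blocked=[2]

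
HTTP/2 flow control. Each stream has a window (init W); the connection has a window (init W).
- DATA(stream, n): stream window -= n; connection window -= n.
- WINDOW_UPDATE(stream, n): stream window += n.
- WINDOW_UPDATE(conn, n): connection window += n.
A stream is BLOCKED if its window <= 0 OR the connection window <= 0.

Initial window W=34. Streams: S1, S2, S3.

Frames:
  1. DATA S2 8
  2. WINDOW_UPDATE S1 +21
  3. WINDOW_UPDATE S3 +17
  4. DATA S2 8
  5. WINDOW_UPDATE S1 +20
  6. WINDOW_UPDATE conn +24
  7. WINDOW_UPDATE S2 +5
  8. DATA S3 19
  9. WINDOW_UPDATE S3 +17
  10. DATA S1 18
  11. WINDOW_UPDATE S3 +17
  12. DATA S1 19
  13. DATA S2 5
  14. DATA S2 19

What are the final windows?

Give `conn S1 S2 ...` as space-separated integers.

Op 1: conn=26 S1=34 S2=26 S3=34 blocked=[]
Op 2: conn=26 S1=55 S2=26 S3=34 blocked=[]
Op 3: conn=26 S1=55 S2=26 S3=51 blocked=[]
Op 4: conn=18 S1=55 S2=18 S3=51 blocked=[]
Op 5: conn=18 S1=75 S2=18 S3=51 blocked=[]
Op 6: conn=42 S1=75 S2=18 S3=51 blocked=[]
Op 7: conn=42 S1=75 S2=23 S3=51 blocked=[]
Op 8: conn=23 S1=75 S2=23 S3=32 blocked=[]
Op 9: conn=23 S1=75 S2=23 S3=49 blocked=[]
Op 10: conn=5 S1=57 S2=23 S3=49 blocked=[]
Op 11: conn=5 S1=57 S2=23 S3=66 blocked=[]
Op 12: conn=-14 S1=38 S2=23 S3=66 blocked=[1, 2, 3]
Op 13: conn=-19 S1=38 S2=18 S3=66 blocked=[1, 2, 3]
Op 14: conn=-38 S1=38 S2=-1 S3=66 blocked=[1, 2, 3]

Answer: -38 38 -1 66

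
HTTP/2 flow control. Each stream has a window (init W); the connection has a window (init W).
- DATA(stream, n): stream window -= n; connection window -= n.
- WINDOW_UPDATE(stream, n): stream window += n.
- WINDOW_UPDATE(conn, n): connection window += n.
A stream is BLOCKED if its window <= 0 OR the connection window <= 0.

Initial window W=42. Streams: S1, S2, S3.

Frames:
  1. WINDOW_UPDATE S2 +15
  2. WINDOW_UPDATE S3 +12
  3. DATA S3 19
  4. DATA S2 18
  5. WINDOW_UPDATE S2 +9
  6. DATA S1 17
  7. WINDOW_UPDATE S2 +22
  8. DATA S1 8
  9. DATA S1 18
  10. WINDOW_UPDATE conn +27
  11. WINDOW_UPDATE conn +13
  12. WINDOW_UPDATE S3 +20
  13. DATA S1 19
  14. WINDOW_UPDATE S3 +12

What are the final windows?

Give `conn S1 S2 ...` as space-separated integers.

Answer: -17 -20 70 67

Derivation:
Op 1: conn=42 S1=42 S2=57 S3=42 blocked=[]
Op 2: conn=42 S1=42 S2=57 S3=54 blocked=[]
Op 3: conn=23 S1=42 S2=57 S3=35 blocked=[]
Op 4: conn=5 S1=42 S2=39 S3=35 blocked=[]
Op 5: conn=5 S1=42 S2=48 S3=35 blocked=[]
Op 6: conn=-12 S1=25 S2=48 S3=35 blocked=[1, 2, 3]
Op 7: conn=-12 S1=25 S2=70 S3=35 blocked=[1, 2, 3]
Op 8: conn=-20 S1=17 S2=70 S3=35 blocked=[1, 2, 3]
Op 9: conn=-38 S1=-1 S2=70 S3=35 blocked=[1, 2, 3]
Op 10: conn=-11 S1=-1 S2=70 S3=35 blocked=[1, 2, 3]
Op 11: conn=2 S1=-1 S2=70 S3=35 blocked=[1]
Op 12: conn=2 S1=-1 S2=70 S3=55 blocked=[1]
Op 13: conn=-17 S1=-20 S2=70 S3=55 blocked=[1, 2, 3]
Op 14: conn=-17 S1=-20 S2=70 S3=67 blocked=[1, 2, 3]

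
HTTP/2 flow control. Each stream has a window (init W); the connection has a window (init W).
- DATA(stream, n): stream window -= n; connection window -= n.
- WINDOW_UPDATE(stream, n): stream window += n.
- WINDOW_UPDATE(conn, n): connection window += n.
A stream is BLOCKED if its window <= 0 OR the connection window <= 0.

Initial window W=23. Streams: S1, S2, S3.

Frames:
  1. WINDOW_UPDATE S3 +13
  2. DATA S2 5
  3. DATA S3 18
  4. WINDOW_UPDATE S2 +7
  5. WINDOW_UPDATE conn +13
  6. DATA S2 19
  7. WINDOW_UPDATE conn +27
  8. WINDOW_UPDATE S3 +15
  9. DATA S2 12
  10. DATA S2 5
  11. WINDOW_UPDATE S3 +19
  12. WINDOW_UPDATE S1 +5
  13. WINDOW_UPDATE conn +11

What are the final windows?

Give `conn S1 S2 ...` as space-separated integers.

Answer: 15 28 -11 52

Derivation:
Op 1: conn=23 S1=23 S2=23 S3=36 blocked=[]
Op 2: conn=18 S1=23 S2=18 S3=36 blocked=[]
Op 3: conn=0 S1=23 S2=18 S3=18 blocked=[1, 2, 3]
Op 4: conn=0 S1=23 S2=25 S3=18 blocked=[1, 2, 3]
Op 5: conn=13 S1=23 S2=25 S3=18 blocked=[]
Op 6: conn=-6 S1=23 S2=6 S3=18 blocked=[1, 2, 3]
Op 7: conn=21 S1=23 S2=6 S3=18 blocked=[]
Op 8: conn=21 S1=23 S2=6 S3=33 blocked=[]
Op 9: conn=9 S1=23 S2=-6 S3=33 blocked=[2]
Op 10: conn=4 S1=23 S2=-11 S3=33 blocked=[2]
Op 11: conn=4 S1=23 S2=-11 S3=52 blocked=[2]
Op 12: conn=4 S1=28 S2=-11 S3=52 blocked=[2]
Op 13: conn=15 S1=28 S2=-11 S3=52 blocked=[2]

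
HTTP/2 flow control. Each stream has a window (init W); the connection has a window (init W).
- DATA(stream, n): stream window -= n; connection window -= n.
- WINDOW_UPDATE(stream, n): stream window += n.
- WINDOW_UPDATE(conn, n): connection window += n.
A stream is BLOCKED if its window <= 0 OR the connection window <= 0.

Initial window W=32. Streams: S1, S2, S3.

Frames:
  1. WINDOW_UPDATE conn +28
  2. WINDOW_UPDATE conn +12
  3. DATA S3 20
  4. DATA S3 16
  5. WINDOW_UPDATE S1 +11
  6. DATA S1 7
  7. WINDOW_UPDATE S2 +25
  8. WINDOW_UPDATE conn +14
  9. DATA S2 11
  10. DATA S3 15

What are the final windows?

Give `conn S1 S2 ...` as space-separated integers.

Answer: 17 36 46 -19

Derivation:
Op 1: conn=60 S1=32 S2=32 S3=32 blocked=[]
Op 2: conn=72 S1=32 S2=32 S3=32 blocked=[]
Op 3: conn=52 S1=32 S2=32 S3=12 blocked=[]
Op 4: conn=36 S1=32 S2=32 S3=-4 blocked=[3]
Op 5: conn=36 S1=43 S2=32 S3=-4 blocked=[3]
Op 6: conn=29 S1=36 S2=32 S3=-4 blocked=[3]
Op 7: conn=29 S1=36 S2=57 S3=-4 blocked=[3]
Op 8: conn=43 S1=36 S2=57 S3=-4 blocked=[3]
Op 9: conn=32 S1=36 S2=46 S3=-4 blocked=[3]
Op 10: conn=17 S1=36 S2=46 S3=-19 blocked=[3]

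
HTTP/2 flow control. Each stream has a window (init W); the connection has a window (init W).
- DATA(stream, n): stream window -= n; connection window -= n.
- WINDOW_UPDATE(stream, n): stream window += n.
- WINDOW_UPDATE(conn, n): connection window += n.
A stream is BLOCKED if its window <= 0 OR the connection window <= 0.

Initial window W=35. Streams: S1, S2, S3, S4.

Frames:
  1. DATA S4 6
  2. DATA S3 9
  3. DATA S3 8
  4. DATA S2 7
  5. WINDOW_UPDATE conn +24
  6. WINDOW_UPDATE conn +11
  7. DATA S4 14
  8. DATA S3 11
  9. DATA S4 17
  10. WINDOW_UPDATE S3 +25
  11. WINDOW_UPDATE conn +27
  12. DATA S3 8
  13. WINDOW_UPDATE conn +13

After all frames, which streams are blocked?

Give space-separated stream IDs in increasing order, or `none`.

Answer: S4

Derivation:
Op 1: conn=29 S1=35 S2=35 S3=35 S4=29 blocked=[]
Op 2: conn=20 S1=35 S2=35 S3=26 S4=29 blocked=[]
Op 3: conn=12 S1=35 S2=35 S3=18 S4=29 blocked=[]
Op 4: conn=5 S1=35 S2=28 S3=18 S4=29 blocked=[]
Op 5: conn=29 S1=35 S2=28 S3=18 S4=29 blocked=[]
Op 6: conn=40 S1=35 S2=28 S3=18 S4=29 blocked=[]
Op 7: conn=26 S1=35 S2=28 S3=18 S4=15 blocked=[]
Op 8: conn=15 S1=35 S2=28 S3=7 S4=15 blocked=[]
Op 9: conn=-2 S1=35 S2=28 S3=7 S4=-2 blocked=[1, 2, 3, 4]
Op 10: conn=-2 S1=35 S2=28 S3=32 S4=-2 blocked=[1, 2, 3, 4]
Op 11: conn=25 S1=35 S2=28 S3=32 S4=-2 blocked=[4]
Op 12: conn=17 S1=35 S2=28 S3=24 S4=-2 blocked=[4]
Op 13: conn=30 S1=35 S2=28 S3=24 S4=-2 blocked=[4]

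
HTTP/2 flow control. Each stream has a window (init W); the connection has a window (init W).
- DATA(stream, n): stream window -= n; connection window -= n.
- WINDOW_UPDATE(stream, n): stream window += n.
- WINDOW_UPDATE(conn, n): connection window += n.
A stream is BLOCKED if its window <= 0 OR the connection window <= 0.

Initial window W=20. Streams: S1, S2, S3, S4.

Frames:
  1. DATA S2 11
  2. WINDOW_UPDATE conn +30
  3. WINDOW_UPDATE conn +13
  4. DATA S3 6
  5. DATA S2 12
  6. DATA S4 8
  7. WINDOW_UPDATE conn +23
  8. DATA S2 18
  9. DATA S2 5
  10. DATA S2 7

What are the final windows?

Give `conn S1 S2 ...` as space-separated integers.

Answer: 19 20 -33 14 12

Derivation:
Op 1: conn=9 S1=20 S2=9 S3=20 S4=20 blocked=[]
Op 2: conn=39 S1=20 S2=9 S3=20 S4=20 blocked=[]
Op 3: conn=52 S1=20 S2=9 S3=20 S4=20 blocked=[]
Op 4: conn=46 S1=20 S2=9 S3=14 S4=20 blocked=[]
Op 5: conn=34 S1=20 S2=-3 S3=14 S4=20 blocked=[2]
Op 6: conn=26 S1=20 S2=-3 S3=14 S4=12 blocked=[2]
Op 7: conn=49 S1=20 S2=-3 S3=14 S4=12 blocked=[2]
Op 8: conn=31 S1=20 S2=-21 S3=14 S4=12 blocked=[2]
Op 9: conn=26 S1=20 S2=-26 S3=14 S4=12 blocked=[2]
Op 10: conn=19 S1=20 S2=-33 S3=14 S4=12 blocked=[2]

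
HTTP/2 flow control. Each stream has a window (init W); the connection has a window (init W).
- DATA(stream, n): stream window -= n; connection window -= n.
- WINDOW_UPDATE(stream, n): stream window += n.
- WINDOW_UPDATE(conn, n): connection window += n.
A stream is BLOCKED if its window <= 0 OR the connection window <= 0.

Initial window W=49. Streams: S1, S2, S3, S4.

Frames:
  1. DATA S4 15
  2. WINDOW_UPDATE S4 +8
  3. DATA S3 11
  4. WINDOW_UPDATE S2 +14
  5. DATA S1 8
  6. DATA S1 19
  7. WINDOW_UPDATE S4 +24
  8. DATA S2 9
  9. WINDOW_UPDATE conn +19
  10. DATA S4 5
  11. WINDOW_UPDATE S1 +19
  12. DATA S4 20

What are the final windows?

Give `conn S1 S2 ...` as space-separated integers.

Op 1: conn=34 S1=49 S2=49 S3=49 S4=34 blocked=[]
Op 2: conn=34 S1=49 S2=49 S3=49 S4=42 blocked=[]
Op 3: conn=23 S1=49 S2=49 S3=38 S4=42 blocked=[]
Op 4: conn=23 S1=49 S2=63 S3=38 S4=42 blocked=[]
Op 5: conn=15 S1=41 S2=63 S3=38 S4=42 blocked=[]
Op 6: conn=-4 S1=22 S2=63 S3=38 S4=42 blocked=[1, 2, 3, 4]
Op 7: conn=-4 S1=22 S2=63 S3=38 S4=66 blocked=[1, 2, 3, 4]
Op 8: conn=-13 S1=22 S2=54 S3=38 S4=66 blocked=[1, 2, 3, 4]
Op 9: conn=6 S1=22 S2=54 S3=38 S4=66 blocked=[]
Op 10: conn=1 S1=22 S2=54 S3=38 S4=61 blocked=[]
Op 11: conn=1 S1=41 S2=54 S3=38 S4=61 blocked=[]
Op 12: conn=-19 S1=41 S2=54 S3=38 S4=41 blocked=[1, 2, 3, 4]

Answer: -19 41 54 38 41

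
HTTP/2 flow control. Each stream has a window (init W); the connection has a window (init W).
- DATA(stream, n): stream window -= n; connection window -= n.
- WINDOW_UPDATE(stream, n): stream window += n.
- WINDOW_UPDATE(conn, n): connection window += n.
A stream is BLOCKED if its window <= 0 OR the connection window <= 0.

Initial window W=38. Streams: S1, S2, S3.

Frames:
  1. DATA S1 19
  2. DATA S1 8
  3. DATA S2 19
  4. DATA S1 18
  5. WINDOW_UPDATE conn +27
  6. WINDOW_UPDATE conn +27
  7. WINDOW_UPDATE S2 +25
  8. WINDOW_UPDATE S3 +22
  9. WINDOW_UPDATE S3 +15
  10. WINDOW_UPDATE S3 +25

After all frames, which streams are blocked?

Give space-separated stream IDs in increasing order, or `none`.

Answer: S1

Derivation:
Op 1: conn=19 S1=19 S2=38 S3=38 blocked=[]
Op 2: conn=11 S1=11 S2=38 S3=38 blocked=[]
Op 3: conn=-8 S1=11 S2=19 S3=38 blocked=[1, 2, 3]
Op 4: conn=-26 S1=-7 S2=19 S3=38 blocked=[1, 2, 3]
Op 5: conn=1 S1=-7 S2=19 S3=38 blocked=[1]
Op 6: conn=28 S1=-7 S2=19 S3=38 blocked=[1]
Op 7: conn=28 S1=-7 S2=44 S3=38 blocked=[1]
Op 8: conn=28 S1=-7 S2=44 S3=60 blocked=[1]
Op 9: conn=28 S1=-7 S2=44 S3=75 blocked=[1]
Op 10: conn=28 S1=-7 S2=44 S3=100 blocked=[1]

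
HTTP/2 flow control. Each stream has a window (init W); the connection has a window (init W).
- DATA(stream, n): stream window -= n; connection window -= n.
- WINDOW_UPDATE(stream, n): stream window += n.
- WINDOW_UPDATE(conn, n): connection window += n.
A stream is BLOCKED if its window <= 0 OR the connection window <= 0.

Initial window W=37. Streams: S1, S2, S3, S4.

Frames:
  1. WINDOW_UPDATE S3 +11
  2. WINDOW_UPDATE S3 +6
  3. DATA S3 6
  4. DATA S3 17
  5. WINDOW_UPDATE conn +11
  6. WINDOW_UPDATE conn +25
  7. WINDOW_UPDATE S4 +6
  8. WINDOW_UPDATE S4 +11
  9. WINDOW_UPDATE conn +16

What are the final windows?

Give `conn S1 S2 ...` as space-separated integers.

Op 1: conn=37 S1=37 S2=37 S3=48 S4=37 blocked=[]
Op 2: conn=37 S1=37 S2=37 S3=54 S4=37 blocked=[]
Op 3: conn=31 S1=37 S2=37 S3=48 S4=37 blocked=[]
Op 4: conn=14 S1=37 S2=37 S3=31 S4=37 blocked=[]
Op 5: conn=25 S1=37 S2=37 S3=31 S4=37 blocked=[]
Op 6: conn=50 S1=37 S2=37 S3=31 S4=37 blocked=[]
Op 7: conn=50 S1=37 S2=37 S3=31 S4=43 blocked=[]
Op 8: conn=50 S1=37 S2=37 S3=31 S4=54 blocked=[]
Op 9: conn=66 S1=37 S2=37 S3=31 S4=54 blocked=[]

Answer: 66 37 37 31 54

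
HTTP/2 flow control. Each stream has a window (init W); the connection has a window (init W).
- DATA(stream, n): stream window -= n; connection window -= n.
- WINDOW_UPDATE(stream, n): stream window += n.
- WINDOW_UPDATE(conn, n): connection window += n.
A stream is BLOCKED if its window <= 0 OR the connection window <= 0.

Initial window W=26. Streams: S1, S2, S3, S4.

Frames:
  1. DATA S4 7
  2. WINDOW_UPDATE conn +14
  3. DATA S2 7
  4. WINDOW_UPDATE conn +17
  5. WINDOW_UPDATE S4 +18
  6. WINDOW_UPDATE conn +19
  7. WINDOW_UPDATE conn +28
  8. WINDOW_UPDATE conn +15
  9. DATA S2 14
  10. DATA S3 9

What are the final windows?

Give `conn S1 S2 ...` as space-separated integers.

Op 1: conn=19 S1=26 S2=26 S3=26 S4=19 blocked=[]
Op 2: conn=33 S1=26 S2=26 S3=26 S4=19 blocked=[]
Op 3: conn=26 S1=26 S2=19 S3=26 S4=19 blocked=[]
Op 4: conn=43 S1=26 S2=19 S3=26 S4=19 blocked=[]
Op 5: conn=43 S1=26 S2=19 S3=26 S4=37 blocked=[]
Op 6: conn=62 S1=26 S2=19 S3=26 S4=37 blocked=[]
Op 7: conn=90 S1=26 S2=19 S3=26 S4=37 blocked=[]
Op 8: conn=105 S1=26 S2=19 S3=26 S4=37 blocked=[]
Op 9: conn=91 S1=26 S2=5 S3=26 S4=37 blocked=[]
Op 10: conn=82 S1=26 S2=5 S3=17 S4=37 blocked=[]

Answer: 82 26 5 17 37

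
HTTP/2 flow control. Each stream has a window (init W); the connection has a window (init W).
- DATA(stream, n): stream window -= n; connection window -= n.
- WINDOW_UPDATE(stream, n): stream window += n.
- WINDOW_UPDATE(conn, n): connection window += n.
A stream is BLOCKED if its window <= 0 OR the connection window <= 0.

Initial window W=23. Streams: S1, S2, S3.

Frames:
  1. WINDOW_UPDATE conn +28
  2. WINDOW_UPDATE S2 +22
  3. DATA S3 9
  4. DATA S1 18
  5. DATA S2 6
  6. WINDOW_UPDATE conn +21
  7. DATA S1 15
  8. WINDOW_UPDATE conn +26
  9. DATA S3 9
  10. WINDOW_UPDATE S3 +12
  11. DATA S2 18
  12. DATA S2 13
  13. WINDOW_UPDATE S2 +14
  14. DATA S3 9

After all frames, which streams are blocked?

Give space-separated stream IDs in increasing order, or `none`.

Op 1: conn=51 S1=23 S2=23 S3=23 blocked=[]
Op 2: conn=51 S1=23 S2=45 S3=23 blocked=[]
Op 3: conn=42 S1=23 S2=45 S3=14 blocked=[]
Op 4: conn=24 S1=5 S2=45 S3=14 blocked=[]
Op 5: conn=18 S1=5 S2=39 S3=14 blocked=[]
Op 6: conn=39 S1=5 S2=39 S3=14 blocked=[]
Op 7: conn=24 S1=-10 S2=39 S3=14 blocked=[1]
Op 8: conn=50 S1=-10 S2=39 S3=14 blocked=[1]
Op 9: conn=41 S1=-10 S2=39 S3=5 blocked=[1]
Op 10: conn=41 S1=-10 S2=39 S3=17 blocked=[1]
Op 11: conn=23 S1=-10 S2=21 S3=17 blocked=[1]
Op 12: conn=10 S1=-10 S2=8 S3=17 blocked=[1]
Op 13: conn=10 S1=-10 S2=22 S3=17 blocked=[1]
Op 14: conn=1 S1=-10 S2=22 S3=8 blocked=[1]

Answer: S1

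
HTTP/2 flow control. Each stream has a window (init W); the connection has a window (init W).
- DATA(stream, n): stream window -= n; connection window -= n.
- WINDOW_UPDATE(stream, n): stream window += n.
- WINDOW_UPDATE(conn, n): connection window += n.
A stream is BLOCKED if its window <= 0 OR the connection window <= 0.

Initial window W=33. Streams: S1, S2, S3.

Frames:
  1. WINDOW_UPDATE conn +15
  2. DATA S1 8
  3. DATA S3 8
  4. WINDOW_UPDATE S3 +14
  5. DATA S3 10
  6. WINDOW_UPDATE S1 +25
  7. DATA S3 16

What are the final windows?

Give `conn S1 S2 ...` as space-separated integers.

Answer: 6 50 33 13

Derivation:
Op 1: conn=48 S1=33 S2=33 S3=33 blocked=[]
Op 2: conn=40 S1=25 S2=33 S3=33 blocked=[]
Op 3: conn=32 S1=25 S2=33 S3=25 blocked=[]
Op 4: conn=32 S1=25 S2=33 S3=39 blocked=[]
Op 5: conn=22 S1=25 S2=33 S3=29 blocked=[]
Op 6: conn=22 S1=50 S2=33 S3=29 blocked=[]
Op 7: conn=6 S1=50 S2=33 S3=13 blocked=[]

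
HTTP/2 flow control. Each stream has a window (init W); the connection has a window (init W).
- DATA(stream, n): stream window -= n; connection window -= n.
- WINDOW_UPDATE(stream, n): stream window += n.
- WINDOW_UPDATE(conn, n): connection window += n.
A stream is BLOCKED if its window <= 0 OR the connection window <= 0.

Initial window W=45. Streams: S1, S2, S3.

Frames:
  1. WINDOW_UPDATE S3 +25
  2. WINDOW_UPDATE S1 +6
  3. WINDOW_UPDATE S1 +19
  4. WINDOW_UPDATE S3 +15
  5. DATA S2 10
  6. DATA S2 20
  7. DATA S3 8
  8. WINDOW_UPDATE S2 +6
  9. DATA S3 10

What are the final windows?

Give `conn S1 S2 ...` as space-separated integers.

Op 1: conn=45 S1=45 S2=45 S3=70 blocked=[]
Op 2: conn=45 S1=51 S2=45 S3=70 blocked=[]
Op 3: conn=45 S1=70 S2=45 S3=70 blocked=[]
Op 4: conn=45 S1=70 S2=45 S3=85 blocked=[]
Op 5: conn=35 S1=70 S2=35 S3=85 blocked=[]
Op 6: conn=15 S1=70 S2=15 S3=85 blocked=[]
Op 7: conn=7 S1=70 S2=15 S3=77 blocked=[]
Op 8: conn=7 S1=70 S2=21 S3=77 blocked=[]
Op 9: conn=-3 S1=70 S2=21 S3=67 blocked=[1, 2, 3]

Answer: -3 70 21 67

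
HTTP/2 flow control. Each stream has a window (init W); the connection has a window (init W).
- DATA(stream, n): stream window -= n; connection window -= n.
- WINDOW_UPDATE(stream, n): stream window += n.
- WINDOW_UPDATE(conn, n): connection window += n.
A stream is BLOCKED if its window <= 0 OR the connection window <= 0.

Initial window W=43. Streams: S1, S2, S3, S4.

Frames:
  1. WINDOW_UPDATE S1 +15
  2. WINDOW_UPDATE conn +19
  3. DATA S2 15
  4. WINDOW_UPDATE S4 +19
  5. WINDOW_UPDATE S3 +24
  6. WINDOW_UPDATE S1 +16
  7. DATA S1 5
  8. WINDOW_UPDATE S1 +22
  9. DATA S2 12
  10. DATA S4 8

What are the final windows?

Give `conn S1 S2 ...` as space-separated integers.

Answer: 22 91 16 67 54

Derivation:
Op 1: conn=43 S1=58 S2=43 S3=43 S4=43 blocked=[]
Op 2: conn=62 S1=58 S2=43 S3=43 S4=43 blocked=[]
Op 3: conn=47 S1=58 S2=28 S3=43 S4=43 blocked=[]
Op 4: conn=47 S1=58 S2=28 S3=43 S4=62 blocked=[]
Op 5: conn=47 S1=58 S2=28 S3=67 S4=62 blocked=[]
Op 6: conn=47 S1=74 S2=28 S3=67 S4=62 blocked=[]
Op 7: conn=42 S1=69 S2=28 S3=67 S4=62 blocked=[]
Op 8: conn=42 S1=91 S2=28 S3=67 S4=62 blocked=[]
Op 9: conn=30 S1=91 S2=16 S3=67 S4=62 blocked=[]
Op 10: conn=22 S1=91 S2=16 S3=67 S4=54 blocked=[]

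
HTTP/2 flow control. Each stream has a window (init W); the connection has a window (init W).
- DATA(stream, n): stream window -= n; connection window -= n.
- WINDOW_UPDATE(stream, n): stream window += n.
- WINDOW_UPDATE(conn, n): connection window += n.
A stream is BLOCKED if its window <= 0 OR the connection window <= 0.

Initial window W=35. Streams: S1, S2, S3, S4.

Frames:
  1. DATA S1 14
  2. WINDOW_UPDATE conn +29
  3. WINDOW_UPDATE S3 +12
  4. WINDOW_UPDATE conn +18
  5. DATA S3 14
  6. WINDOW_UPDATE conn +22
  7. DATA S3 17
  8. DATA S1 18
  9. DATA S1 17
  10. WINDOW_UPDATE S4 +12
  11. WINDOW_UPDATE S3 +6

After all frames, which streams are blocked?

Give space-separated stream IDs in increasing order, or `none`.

Answer: S1

Derivation:
Op 1: conn=21 S1=21 S2=35 S3=35 S4=35 blocked=[]
Op 2: conn=50 S1=21 S2=35 S3=35 S4=35 blocked=[]
Op 3: conn=50 S1=21 S2=35 S3=47 S4=35 blocked=[]
Op 4: conn=68 S1=21 S2=35 S3=47 S4=35 blocked=[]
Op 5: conn=54 S1=21 S2=35 S3=33 S4=35 blocked=[]
Op 6: conn=76 S1=21 S2=35 S3=33 S4=35 blocked=[]
Op 7: conn=59 S1=21 S2=35 S3=16 S4=35 blocked=[]
Op 8: conn=41 S1=3 S2=35 S3=16 S4=35 blocked=[]
Op 9: conn=24 S1=-14 S2=35 S3=16 S4=35 blocked=[1]
Op 10: conn=24 S1=-14 S2=35 S3=16 S4=47 blocked=[1]
Op 11: conn=24 S1=-14 S2=35 S3=22 S4=47 blocked=[1]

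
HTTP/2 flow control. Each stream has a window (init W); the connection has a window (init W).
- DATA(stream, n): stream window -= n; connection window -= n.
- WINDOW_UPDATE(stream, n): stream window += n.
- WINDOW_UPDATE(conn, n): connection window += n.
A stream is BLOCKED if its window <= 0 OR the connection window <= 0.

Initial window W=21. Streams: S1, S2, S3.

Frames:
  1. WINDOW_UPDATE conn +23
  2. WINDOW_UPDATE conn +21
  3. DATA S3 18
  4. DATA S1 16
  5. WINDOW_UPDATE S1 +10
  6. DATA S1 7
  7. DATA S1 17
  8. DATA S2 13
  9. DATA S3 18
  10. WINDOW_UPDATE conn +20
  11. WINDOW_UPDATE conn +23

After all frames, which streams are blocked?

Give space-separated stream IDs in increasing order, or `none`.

Answer: S1 S3

Derivation:
Op 1: conn=44 S1=21 S2=21 S3=21 blocked=[]
Op 2: conn=65 S1=21 S2=21 S3=21 blocked=[]
Op 3: conn=47 S1=21 S2=21 S3=3 blocked=[]
Op 4: conn=31 S1=5 S2=21 S3=3 blocked=[]
Op 5: conn=31 S1=15 S2=21 S3=3 blocked=[]
Op 6: conn=24 S1=8 S2=21 S3=3 blocked=[]
Op 7: conn=7 S1=-9 S2=21 S3=3 blocked=[1]
Op 8: conn=-6 S1=-9 S2=8 S3=3 blocked=[1, 2, 3]
Op 9: conn=-24 S1=-9 S2=8 S3=-15 blocked=[1, 2, 3]
Op 10: conn=-4 S1=-9 S2=8 S3=-15 blocked=[1, 2, 3]
Op 11: conn=19 S1=-9 S2=8 S3=-15 blocked=[1, 3]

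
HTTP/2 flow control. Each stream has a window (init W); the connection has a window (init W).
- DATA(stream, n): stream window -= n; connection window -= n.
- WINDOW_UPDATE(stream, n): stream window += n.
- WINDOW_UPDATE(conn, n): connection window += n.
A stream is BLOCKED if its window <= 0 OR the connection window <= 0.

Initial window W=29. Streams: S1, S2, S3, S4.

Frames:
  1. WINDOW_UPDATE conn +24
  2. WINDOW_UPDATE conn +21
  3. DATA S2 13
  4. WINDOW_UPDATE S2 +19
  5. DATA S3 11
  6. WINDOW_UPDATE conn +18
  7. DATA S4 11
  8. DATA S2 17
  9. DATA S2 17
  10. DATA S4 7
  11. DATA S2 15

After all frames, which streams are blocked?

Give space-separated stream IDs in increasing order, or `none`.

Op 1: conn=53 S1=29 S2=29 S3=29 S4=29 blocked=[]
Op 2: conn=74 S1=29 S2=29 S3=29 S4=29 blocked=[]
Op 3: conn=61 S1=29 S2=16 S3=29 S4=29 blocked=[]
Op 4: conn=61 S1=29 S2=35 S3=29 S4=29 blocked=[]
Op 5: conn=50 S1=29 S2=35 S3=18 S4=29 blocked=[]
Op 6: conn=68 S1=29 S2=35 S3=18 S4=29 blocked=[]
Op 7: conn=57 S1=29 S2=35 S3=18 S4=18 blocked=[]
Op 8: conn=40 S1=29 S2=18 S3=18 S4=18 blocked=[]
Op 9: conn=23 S1=29 S2=1 S3=18 S4=18 blocked=[]
Op 10: conn=16 S1=29 S2=1 S3=18 S4=11 blocked=[]
Op 11: conn=1 S1=29 S2=-14 S3=18 S4=11 blocked=[2]

Answer: S2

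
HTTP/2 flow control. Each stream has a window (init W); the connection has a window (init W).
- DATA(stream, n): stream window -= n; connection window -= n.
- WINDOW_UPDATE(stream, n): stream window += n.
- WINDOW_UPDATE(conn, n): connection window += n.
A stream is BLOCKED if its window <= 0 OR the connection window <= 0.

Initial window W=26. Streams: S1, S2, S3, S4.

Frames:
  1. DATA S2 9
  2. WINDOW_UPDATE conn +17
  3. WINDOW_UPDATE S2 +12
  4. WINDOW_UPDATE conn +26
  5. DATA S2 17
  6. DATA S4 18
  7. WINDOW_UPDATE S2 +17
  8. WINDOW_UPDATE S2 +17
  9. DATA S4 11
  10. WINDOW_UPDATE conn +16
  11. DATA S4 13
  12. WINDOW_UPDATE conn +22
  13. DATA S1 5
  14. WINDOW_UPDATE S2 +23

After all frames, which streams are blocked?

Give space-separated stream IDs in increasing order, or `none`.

Op 1: conn=17 S1=26 S2=17 S3=26 S4=26 blocked=[]
Op 2: conn=34 S1=26 S2=17 S3=26 S4=26 blocked=[]
Op 3: conn=34 S1=26 S2=29 S3=26 S4=26 blocked=[]
Op 4: conn=60 S1=26 S2=29 S3=26 S4=26 blocked=[]
Op 5: conn=43 S1=26 S2=12 S3=26 S4=26 blocked=[]
Op 6: conn=25 S1=26 S2=12 S3=26 S4=8 blocked=[]
Op 7: conn=25 S1=26 S2=29 S3=26 S4=8 blocked=[]
Op 8: conn=25 S1=26 S2=46 S3=26 S4=8 blocked=[]
Op 9: conn=14 S1=26 S2=46 S3=26 S4=-3 blocked=[4]
Op 10: conn=30 S1=26 S2=46 S3=26 S4=-3 blocked=[4]
Op 11: conn=17 S1=26 S2=46 S3=26 S4=-16 blocked=[4]
Op 12: conn=39 S1=26 S2=46 S3=26 S4=-16 blocked=[4]
Op 13: conn=34 S1=21 S2=46 S3=26 S4=-16 blocked=[4]
Op 14: conn=34 S1=21 S2=69 S3=26 S4=-16 blocked=[4]

Answer: S4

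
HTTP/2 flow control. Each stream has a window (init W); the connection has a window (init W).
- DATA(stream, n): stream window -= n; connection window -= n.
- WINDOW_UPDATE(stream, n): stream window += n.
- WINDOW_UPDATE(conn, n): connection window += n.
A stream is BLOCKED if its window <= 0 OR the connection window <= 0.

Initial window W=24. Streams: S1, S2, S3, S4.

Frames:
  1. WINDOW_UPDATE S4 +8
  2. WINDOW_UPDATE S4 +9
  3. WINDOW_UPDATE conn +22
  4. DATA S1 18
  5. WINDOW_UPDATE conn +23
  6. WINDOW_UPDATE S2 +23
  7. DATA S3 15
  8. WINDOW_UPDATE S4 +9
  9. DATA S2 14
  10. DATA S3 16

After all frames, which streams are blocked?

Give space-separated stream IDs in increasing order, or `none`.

Op 1: conn=24 S1=24 S2=24 S3=24 S4=32 blocked=[]
Op 2: conn=24 S1=24 S2=24 S3=24 S4=41 blocked=[]
Op 3: conn=46 S1=24 S2=24 S3=24 S4=41 blocked=[]
Op 4: conn=28 S1=6 S2=24 S3=24 S4=41 blocked=[]
Op 5: conn=51 S1=6 S2=24 S3=24 S4=41 blocked=[]
Op 6: conn=51 S1=6 S2=47 S3=24 S4=41 blocked=[]
Op 7: conn=36 S1=6 S2=47 S3=9 S4=41 blocked=[]
Op 8: conn=36 S1=6 S2=47 S3=9 S4=50 blocked=[]
Op 9: conn=22 S1=6 S2=33 S3=9 S4=50 blocked=[]
Op 10: conn=6 S1=6 S2=33 S3=-7 S4=50 blocked=[3]

Answer: S3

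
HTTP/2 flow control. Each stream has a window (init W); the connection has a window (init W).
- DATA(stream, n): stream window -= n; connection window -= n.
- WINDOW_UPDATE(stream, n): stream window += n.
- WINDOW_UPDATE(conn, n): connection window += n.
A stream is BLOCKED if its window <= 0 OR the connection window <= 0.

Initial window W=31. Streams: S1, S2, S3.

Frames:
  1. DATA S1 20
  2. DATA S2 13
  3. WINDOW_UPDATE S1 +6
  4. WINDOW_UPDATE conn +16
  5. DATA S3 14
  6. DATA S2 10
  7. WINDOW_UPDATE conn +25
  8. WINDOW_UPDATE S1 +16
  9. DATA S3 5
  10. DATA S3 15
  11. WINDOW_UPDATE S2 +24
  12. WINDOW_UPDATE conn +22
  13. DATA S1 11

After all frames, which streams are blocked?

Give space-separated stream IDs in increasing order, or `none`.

Op 1: conn=11 S1=11 S2=31 S3=31 blocked=[]
Op 2: conn=-2 S1=11 S2=18 S3=31 blocked=[1, 2, 3]
Op 3: conn=-2 S1=17 S2=18 S3=31 blocked=[1, 2, 3]
Op 4: conn=14 S1=17 S2=18 S3=31 blocked=[]
Op 5: conn=0 S1=17 S2=18 S3=17 blocked=[1, 2, 3]
Op 6: conn=-10 S1=17 S2=8 S3=17 blocked=[1, 2, 3]
Op 7: conn=15 S1=17 S2=8 S3=17 blocked=[]
Op 8: conn=15 S1=33 S2=8 S3=17 blocked=[]
Op 9: conn=10 S1=33 S2=8 S3=12 blocked=[]
Op 10: conn=-5 S1=33 S2=8 S3=-3 blocked=[1, 2, 3]
Op 11: conn=-5 S1=33 S2=32 S3=-3 blocked=[1, 2, 3]
Op 12: conn=17 S1=33 S2=32 S3=-3 blocked=[3]
Op 13: conn=6 S1=22 S2=32 S3=-3 blocked=[3]

Answer: S3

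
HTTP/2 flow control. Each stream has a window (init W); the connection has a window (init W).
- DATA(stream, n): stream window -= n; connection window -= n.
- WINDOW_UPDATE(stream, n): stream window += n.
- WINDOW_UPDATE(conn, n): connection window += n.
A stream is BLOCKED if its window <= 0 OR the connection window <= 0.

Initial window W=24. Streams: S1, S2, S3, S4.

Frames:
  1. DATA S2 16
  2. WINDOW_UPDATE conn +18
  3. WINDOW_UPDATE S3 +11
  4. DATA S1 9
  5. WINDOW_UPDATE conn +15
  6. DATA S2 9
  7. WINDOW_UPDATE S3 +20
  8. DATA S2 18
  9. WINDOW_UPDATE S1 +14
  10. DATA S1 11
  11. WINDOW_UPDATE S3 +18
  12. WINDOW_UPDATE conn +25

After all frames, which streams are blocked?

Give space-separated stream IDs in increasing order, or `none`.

Answer: S2

Derivation:
Op 1: conn=8 S1=24 S2=8 S3=24 S4=24 blocked=[]
Op 2: conn=26 S1=24 S2=8 S3=24 S4=24 blocked=[]
Op 3: conn=26 S1=24 S2=8 S3=35 S4=24 blocked=[]
Op 4: conn=17 S1=15 S2=8 S3=35 S4=24 blocked=[]
Op 5: conn=32 S1=15 S2=8 S3=35 S4=24 blocked=[]
Op 6: conn=23 S1=15 S2=-1 S3=35 S4=24 blocked=[2]
Op 7: conn=23 S1=15 S2=-1 S3=55 S4=24 blocked=[2]
Op 8: conn=5 S1=15 S2=-19 S3=55 S4=24 blocked=[2]
Op 9: conn=5 S1=29 S2=-19 S3=55 S4=24 blocked=[2]
Op 10: conn=-6 S1=18 S2=-19 S3=55 S4=24 blocked=[1, 2, 3, 4]
Op 11: conn=-6 S1=18 S2=-19 S3=73 S4=24 blocked=[1, 2, 3, 4]
Op 12: conn=19 S1=18 S2=-19 S3=73 S4=24 blocked=[2]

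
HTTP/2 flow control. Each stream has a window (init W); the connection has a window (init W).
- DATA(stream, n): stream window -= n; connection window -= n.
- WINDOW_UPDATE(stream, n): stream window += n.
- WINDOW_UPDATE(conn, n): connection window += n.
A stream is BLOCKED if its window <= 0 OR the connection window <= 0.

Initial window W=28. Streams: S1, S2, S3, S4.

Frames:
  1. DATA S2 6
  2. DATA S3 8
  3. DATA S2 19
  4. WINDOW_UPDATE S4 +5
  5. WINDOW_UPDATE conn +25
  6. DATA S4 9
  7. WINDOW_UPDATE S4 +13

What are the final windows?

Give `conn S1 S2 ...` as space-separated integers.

Answer: 11 28 3 20 37

Derivation:
Op 1: conn=22 S1=28 S2=22 S3=28 S4=28 blocked=[]
Op 2: conn=14 S1=28 S2=22 S3=20 S4=28 blocked=[]
Op 3: conn=-5 S1=28 S2=3 S3=20 S4=28 blocked=[1, 2, 3, 4]
Op 4: conn=-5 S1=28 S2=3 S3=20 S4=33 blocked=[1, 2, 3, 4]
Op 5: conn=20 S1=28 S2=3 S3=20 S4=33 blocked=[]
Op 6: conn=11 S1=28 S2=3 S3=20 S4=24 blocked=[]
Op 7: conn=11 S1=28 S2=3 S3=20 S4=37 blocked=[]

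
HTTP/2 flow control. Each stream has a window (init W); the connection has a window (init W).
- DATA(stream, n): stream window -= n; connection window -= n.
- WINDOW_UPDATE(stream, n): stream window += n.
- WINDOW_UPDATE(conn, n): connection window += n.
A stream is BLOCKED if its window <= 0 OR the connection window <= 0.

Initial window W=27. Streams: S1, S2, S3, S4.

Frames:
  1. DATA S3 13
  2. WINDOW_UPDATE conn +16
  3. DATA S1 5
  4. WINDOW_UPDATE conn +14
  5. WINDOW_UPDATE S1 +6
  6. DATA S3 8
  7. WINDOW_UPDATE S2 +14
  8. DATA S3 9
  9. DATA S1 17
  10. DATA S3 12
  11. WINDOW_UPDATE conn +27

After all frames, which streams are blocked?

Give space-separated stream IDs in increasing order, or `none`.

Answer: S3

Derivation:
Op 1: conn=14 S1=27 S2=27 S3=14 S4=27 blocked=[]
Op 2: conn=30 S1=27 S2=27 S3=14 S4=27 blocked=[]
Op 3: conn=25 S1=22 S2=27 S3=14 S4=27 blocked=[]
Op 4: conn=39 S1=22 S2=27 S3=14 S4=27 blocked=[]
Op 5: conn=39 S1=28 S2=27 S3=14 S4=27 blocked=[]
Op 6: conn=31 S1=28 S2=27 S3=6 S4=27 blocked=[]
Op 7: conn=31 S1=28 S2=41 S3=6 S4=27 blocked=[]
Op 8: conn=22 S1=28 S2=41 S3=-3 S4=27 blocked=[3]
Op 9: conn=5 S1=11 S2=41 S3=-3 S4=27 blocked=[3]
Op 10: conn=-7 S1=11 S2=41 S3=-15 S4=27 blocked=[1, 2, 3, 4]
Op 11: conn=20 S1=11 S2=41 S3=-15 S4=27 blocked=[3]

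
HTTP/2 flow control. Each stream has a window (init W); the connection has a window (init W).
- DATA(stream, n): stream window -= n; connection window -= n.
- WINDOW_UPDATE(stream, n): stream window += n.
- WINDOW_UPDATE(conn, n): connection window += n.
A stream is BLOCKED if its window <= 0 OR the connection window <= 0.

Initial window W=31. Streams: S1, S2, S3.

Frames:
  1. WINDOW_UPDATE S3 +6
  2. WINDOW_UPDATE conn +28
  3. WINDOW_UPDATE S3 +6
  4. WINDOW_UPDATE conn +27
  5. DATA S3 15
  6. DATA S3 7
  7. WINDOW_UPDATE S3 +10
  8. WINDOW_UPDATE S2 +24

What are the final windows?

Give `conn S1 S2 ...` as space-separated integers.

Op 1: conn=31 S1=31 S2=31 S3=37 blocked=[]
Op 2: conn=59 S1=31 S2=31 S3=37 blocked=[]
Op 3: conn=59 S1=31 S2=31 S3=43 blocked=[]
Op 4: conn=86 S1=31 S2=31 S3=43 blocked=[]
Op 5: conn=71 S1=31 S2=31 S3=28 blocked=[]
Op 6: conn=64 S1=31 S2=31 S3=21 blocked=[]
Op 7: conn=64 S1=31 S2=31 S3=31 blocked=[]
Op 8: conn=64 S1=31 S2=55 S3=31 blocked=[]

Answer: 64 31 55 31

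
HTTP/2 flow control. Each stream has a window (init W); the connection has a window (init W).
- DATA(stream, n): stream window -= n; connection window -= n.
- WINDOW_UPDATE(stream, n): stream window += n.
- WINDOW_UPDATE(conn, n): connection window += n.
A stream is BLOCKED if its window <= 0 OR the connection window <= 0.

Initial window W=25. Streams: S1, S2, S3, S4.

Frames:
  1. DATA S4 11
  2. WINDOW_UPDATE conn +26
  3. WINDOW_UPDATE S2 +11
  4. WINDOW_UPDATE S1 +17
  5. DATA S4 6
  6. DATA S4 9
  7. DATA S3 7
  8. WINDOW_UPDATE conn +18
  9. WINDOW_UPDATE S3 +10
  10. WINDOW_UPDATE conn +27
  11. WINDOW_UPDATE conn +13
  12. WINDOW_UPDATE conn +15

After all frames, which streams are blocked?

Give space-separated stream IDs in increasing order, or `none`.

Answer: S4

Derivation:
Op 1: conn=14 S1=25 S2=25 S3=25 S4=14 blocked=[]
Op 2: conn=40 S1=25 S2=25 S3=25 S4=14 blocked=[]
Op 3: conn=40 S1=25 S2=36 S3=25 S4=14 blocked=[]
Op 4: conn=40 S1=42 S2=36 S3=25 S4=14 blocked=[]
Op 5: conn=34 S1=42 S2=36 S3=25 S4=8 blocked=[]
Op 6: conn=25 S1=42 S2=36 S3=25 S4=-1 blocked=[4]
Op 7: conn=18 S1=42 S2=36 S3=18 S4=-1 blocked=[4]
Op 8: conn=36 S1=42 S2=36 S3=18 S4=-1 blocked=[4]
Op 9: conn=36 S1=42 S2=36 S3=28 S4=-1 blocked=[4]
Op 10: conn=63 S1=42 S2=36 S3=28 S4=-1 blocked=[4]
Op 11: conn=76 S1=42 S2=36 S3=28 S4=-1 blocked=[4]
Op 12: conn=91 S1=42 S2=36 S3=28 S4=-1 blocked=[4]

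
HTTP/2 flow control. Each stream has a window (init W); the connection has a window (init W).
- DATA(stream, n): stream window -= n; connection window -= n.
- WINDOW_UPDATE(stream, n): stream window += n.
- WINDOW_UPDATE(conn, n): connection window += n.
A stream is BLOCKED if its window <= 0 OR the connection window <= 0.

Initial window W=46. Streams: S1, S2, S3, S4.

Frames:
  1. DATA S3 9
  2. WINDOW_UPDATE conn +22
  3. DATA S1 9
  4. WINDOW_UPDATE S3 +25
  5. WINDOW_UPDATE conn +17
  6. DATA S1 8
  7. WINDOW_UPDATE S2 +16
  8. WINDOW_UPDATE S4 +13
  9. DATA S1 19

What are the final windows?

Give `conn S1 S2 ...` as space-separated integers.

Answer: 40 10 62 62 59

Derivation:
Op 1: conn=37 S1=46 S2=46 S3=37 S4=46 blocked=[]
Op 2: conn=59 S1=46 S2=46 S3=37 S4=46 blocked=[]
Op 3: conn=50 S1=37 S2=46 S3=37 S4=46 blocked=[]
Op 4: conn=50 S1=37 S2=46 S3=62 S4=46 blocked=[]
Op 5: conn=67 S1=37 S2=46 S3=62 S4=46 blocked=[]
Op 6: conn=59 S1=29 S2=46 S3=62 S4=46 blocked=[]
Op 7: conn=59 S1=29 S2=62 S3=62 S4=46 blocked=[]
Op 8: conn=59 S1=29 S2=62 S3=62 S4=59 blocked=[]
Op 9: conn=40 S1=10 S2=62 S3=62 S4=59 blocked=[]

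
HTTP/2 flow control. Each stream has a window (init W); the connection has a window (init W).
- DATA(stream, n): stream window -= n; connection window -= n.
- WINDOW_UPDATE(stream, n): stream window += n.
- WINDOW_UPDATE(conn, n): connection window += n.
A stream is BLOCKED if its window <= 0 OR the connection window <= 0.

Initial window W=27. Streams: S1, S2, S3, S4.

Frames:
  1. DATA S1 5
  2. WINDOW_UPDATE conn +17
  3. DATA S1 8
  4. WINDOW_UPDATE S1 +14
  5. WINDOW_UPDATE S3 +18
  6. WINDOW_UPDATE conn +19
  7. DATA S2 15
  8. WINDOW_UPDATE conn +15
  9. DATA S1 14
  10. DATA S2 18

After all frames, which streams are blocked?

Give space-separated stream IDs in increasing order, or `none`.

Answer: S2

Derivation:
Op 1: conn=22 S1=22 S2=27 S3=27 S4=27 blocked=[]
Op 2: conn=39 S1=22 S2=27 S3=27 S4=27 blocked=[]
Op 3: conn=31 S1=14 S2=27 S3=27 S4=27 blocked=[]
Op 4: conn=31 S1=28 S2=27 S3=27 S4=27 blocked=[]
Op 5: conn=31 S1=28 S2=27 S3=45 S4=27 blocked=[]
Op 6: conn=50 S1=28 S2=27 S3=45 S4=27 blocked=[]
Op 7: conn=35 S1=28 S2=12 S3=45 S4=27 blocked=[]
Op 8: conn=50 S1=28 S2=12 S3=45 S4=27 blocked=[]
Op 9: conn=36 S1=14 S2=12 S3=45 S4=27 blocked=[]
Op 10: conn=18 S1=14 S2=-6 S3=45 S4=27 blocked=[2]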